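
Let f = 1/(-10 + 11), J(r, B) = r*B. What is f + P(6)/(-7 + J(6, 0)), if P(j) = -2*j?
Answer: 19/7 ≈ 2.7143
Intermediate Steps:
J(r, B) = B*r
f = 1 (f = 1/1 = 1)
f + P(6)/(-7 + J(6, 0)) = 1 + (-2*6)/(-7 + 0*6) = 1 - 12/(-7 + 0) = 1 - 12/(-7) = 1 - 12*(-1/7) = 1 + 12/7 = 19/7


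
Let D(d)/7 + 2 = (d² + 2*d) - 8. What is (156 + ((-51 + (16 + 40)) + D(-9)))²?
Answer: 283024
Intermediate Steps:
D(d) = -70 + 7*d² + 14*d (D(d) = -14 + 7*((d² + 2*d) - 8) = -14 + 7*(-8 + d² + 2*d) = -14 + (-56 + 7*d² + 14*d) = -70 + 7*d² + 14*d)
(156 + ((-51 + (16 + 40)) + D(-9)))² = (156 + ((-51 + (16 + 40)) + (-70 + 7*(-9)² + 14*(-9))))² = (156 + ((-51 + 56) + (-70 + 7*81 - 126)))² = (156 + (5 + (-70 + 567 - 126)))² = (156 + (5 + 371))² = (156 + 376)² = 532² = 283024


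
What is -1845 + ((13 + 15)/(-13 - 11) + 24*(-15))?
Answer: -13237/6 ≈ -2206.2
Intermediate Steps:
-1845 + ((13 + 15)/(-13 - 11) + 24*(-15)) = -1845 + (28/(-24) - 360) = -1845 + (28*(-1/24) - 360) = -1845 + (-7/6 - 360) = -1845 - 2167/6 = -13237/6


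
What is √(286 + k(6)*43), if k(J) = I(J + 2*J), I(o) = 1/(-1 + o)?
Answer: 3*√9265/17 ≈ 16.986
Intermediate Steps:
k(J) = 1/(-1 + 3*J) (k(J) = 1/(-1 + (J + 2*J)) = 1/(-1 + 3*J))
√(286 + k(6)*43) = √(286 + 43/(-1 + 3*6)) = √(286 + 43/(-1 + 18)) = √(286 + 43/17) = √(4905/17) = 3*√9265/17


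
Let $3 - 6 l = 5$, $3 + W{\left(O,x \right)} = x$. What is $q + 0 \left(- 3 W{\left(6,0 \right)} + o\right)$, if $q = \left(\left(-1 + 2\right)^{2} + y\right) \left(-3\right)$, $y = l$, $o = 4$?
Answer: $-2$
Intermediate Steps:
$W{\left(O,x \right)} = -3 + x$
$l = - \frac{1}{3}$ ($l = \frac{1}{2} - \frac{5}{6} = - \frac{1}{3} \approx -0.33333$)
$y = - \frac{1}{3} \approx -0.33333$
$q = -2$ ($q = \left(\left(-1 + 2\right)^{2} - \frac{1}{3}\right) \left(-3\right) = \left(1^{2} - \frac{1}{3}\right) \left(-3\right) = \left(1 - \frac{1}{3}\right) \left(-3\right) = \frac{2}{3} \left(-3\right) = -2$)
$q + 0 \left(- 3 W{\left(6,0 \right)} + o\right) = -2 + 0 \left(- 3 \left(-3 + 0\right) + 4\right) = -2 + 0 \left(\left(-3\right) \left(-3\right) + 4\right) = -2 + 0 \left(9 + 4\right) = -2 + 0 \cdot 13 = -2 + 0 = -2$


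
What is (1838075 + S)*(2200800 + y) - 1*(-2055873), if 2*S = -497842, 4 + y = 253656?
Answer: 3900504269481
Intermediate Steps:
y = 253652 (y = -4 + 253656 = 253652)
S = -248921 (S = (½)*(-497842) = -248921)
(1838075 + S)*(2200800 + y) - 1*(-2055873) = (1838075 - 248921)*(2200800 + 253652) - 1*(-2055873) = 1589154*2454452 + 2055873 = 3900502213608 + 2055873 = 3900504269481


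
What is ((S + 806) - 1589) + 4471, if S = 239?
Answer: 3927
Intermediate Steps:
((S + 806) - 1589) + 4471 = ((239 + 806) - 1589) + 4471 = (1045 - 1589) + 4471 = -544 + 4471 = 3927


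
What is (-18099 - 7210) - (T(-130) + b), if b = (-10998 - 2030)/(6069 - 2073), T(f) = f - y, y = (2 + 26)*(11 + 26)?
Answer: -24115600/999 ≈ -24140.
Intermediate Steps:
y = 1036 (y = 28*37 = 1036)
T(f) = -1036 + f (T(f) = f - 1*1036 = f - 1036 = -1036 + f)
b = -3257/999 (b = -13028/3996 = -13028*1/3996 = -3257/999 ≈ -3.2603)
(-18099 - 7210) - (T(-130) + b) = (-18099 - 7210) - ((-1036 - 130) - 3257/999) = -25309 - (-1166 - 3257/999) = -25309 - 1*(-1168091/999) = -25309 + 1168091/999 = -24115600/999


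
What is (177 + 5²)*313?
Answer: 63226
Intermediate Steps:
(177 + 5²)*313 = (177 + 25)*313 = 202*313 = 63226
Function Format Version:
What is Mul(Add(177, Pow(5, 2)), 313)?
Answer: 63226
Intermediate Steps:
Mul(Add(177, Pow(5, 2)), 313) = Mul(Add(177, 25), 313) = Mul(202, 313) = 63226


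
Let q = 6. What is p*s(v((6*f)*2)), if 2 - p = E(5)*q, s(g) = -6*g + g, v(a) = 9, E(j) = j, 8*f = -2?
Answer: 1260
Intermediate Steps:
f = -¼ (f = (⅛)*(-2) = -¼ ≈ -0.25000)
s(g) = -5*g
p = -28 (p = 2 - 5*6 = 2 - 1*30 = 2 - 30 = -28)
p*s(v((6*f)*2)) = -(-140)*9 = -28*(-45) = 1260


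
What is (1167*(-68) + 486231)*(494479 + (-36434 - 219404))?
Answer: 97097056875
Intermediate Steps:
(1167*(-68) + 486231)*(494479 + (-36434 - 219404)) = (-79356 + 486231)*(494479 - 255838) = 406875*238641 = 97097056875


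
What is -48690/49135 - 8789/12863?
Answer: -211629397/126404701 ≈ -1.6742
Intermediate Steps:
-48690/49135 - 8789/12863 = -48690*1/49135 - 8789*1/12863 = -9738/9827 - 8789/12863 = -211629397/126404701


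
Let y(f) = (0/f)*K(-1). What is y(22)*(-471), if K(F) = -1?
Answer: 0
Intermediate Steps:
y(f) = 0 (y(f) = (0/f)*(-1) = 0*(-1) = 0)
y(22)*(-471) = 0*(-471) = 0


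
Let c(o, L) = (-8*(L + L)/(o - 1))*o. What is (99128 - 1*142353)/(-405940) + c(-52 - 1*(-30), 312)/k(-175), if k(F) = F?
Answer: 8951187037/326781700 ≈ 27.392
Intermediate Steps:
c(o, L) = -16*L*o/(-1 + o) (c(o, L) = (-8*2*L/(-1 + o))*o = (-16*L/(-1 + o))*o = -16*L*o/(-1 + o))
(99128 - 1*142353)/(-405940) + c(-52 - 1*(-30), 312)/k(-175) = (99128 - 1*142353)/(-405940) - 16*312*(-52 - 1*(-30))/(-1 + (-52 - 1*(-30)))/(-175) = (99128 - 142353)*(-1/405940) - 16*312*(-52 + 30)/(-1 + (-52 + 30))*(-1/175) = -43225*(-1/405940) - 16*312*(-22)/(-1 - 22)*(-1/175) = 8645/81188 - 16*312*(-22)/(-23)*(-1/175) = 8645/81188 - 16*312*(-22)*(-1/23)*(-1/175) = 8645/81188 - 109824/23*(-1/175) = 8645/81188 + 109824/4025 = 8951187037/326781700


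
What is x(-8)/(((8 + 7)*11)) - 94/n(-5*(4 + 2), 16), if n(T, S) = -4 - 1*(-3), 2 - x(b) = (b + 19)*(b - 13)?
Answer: 15743/165 ≈ 95.412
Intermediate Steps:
x(b) = 2 - (-13 + b)*(19 + b) (x(b) = 2 - (b + 19)*(b - 13) = 2 - (19 + b)*(-13 + b) = 2 - (-13 + b)*(19 + b))
n(T, S) = -1 (n(T, S) = -4 + 3 = -1)
x(-8)/(((8 + 7)*11)) - 94/n(-5*(4 + 2), 16) = (249 - 1*(-8)**2 - 6*(-8))/(((8 + 7)*11)) - 94/(-1) = (249 - 1*64 + 48)/((15*11)) - 94*(-1) = (249 - 64 + 48)/165 + 94 = 233*(1/165) + 94 = 233/165 + 94 = 15743/165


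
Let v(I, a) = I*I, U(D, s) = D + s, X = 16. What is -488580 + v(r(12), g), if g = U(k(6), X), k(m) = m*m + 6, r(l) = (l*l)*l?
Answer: 2497404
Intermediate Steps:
r(l) = l³ (r(l) = l²*l = l³)
k(m) = 6 + m² (k(m) = m² + 6 = 6 + m²)
g = 58 (g = (6 + 6²) + 16 = (6 + 36) + 16 = 42 + 16 = 58)
v(I, a) = I²
-488580 + v(r(12), g) = -488580 + (12³)² = -488580 + 1728² = -488580 + 2985984 = 2497404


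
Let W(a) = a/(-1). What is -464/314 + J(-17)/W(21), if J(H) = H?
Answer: -2203/3297 ≈ -0.66818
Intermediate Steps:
W(a) = -a (W(a) = a*(-1) = -a)
-464/314 + J(-17)/W(21) = -464/314 - 17/((-1*21)) = -464*1/314 - 17/(-21) = -232/157 - 17*(-1/21) = -232/157 + 17/21 = -2203/3297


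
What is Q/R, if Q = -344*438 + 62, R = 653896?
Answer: -75305/326948 ≈ -0.23033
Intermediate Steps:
Q = -150610 (Q = -150672 + 62 = -150610)
Q/R = -150610/653896 = -150610*1/653896 = -75305/326948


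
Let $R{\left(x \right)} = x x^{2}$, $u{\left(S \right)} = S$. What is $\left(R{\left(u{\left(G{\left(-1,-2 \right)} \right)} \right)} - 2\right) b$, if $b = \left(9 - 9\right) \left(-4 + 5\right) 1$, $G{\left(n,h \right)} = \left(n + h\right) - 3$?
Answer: $0$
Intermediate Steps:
$G{\left(n,h \right)} = -3 + h + n$ ($G{\left(n,h \right)} = \left(h + n\right) - 3 = -3 + h + n$)
$b = 0$ ($b = 0 \cdot 1 \cdot 1 = 0 \cdot 1 = 0$)
$R{\left(x \right)} = x^{3}$
$\left(R{\left(u{\left(G{\left(-1,-2 \right)} \right)} \right)} - 2\right) b = \left(\left(-3 - 2 - 1\right)^{3} - 2\right) 0 = \left(\left(-6\right)^{3} - 2\right) 0 = \left(-216 - 2\right) 0 = \left(-218\right) 0 = 0$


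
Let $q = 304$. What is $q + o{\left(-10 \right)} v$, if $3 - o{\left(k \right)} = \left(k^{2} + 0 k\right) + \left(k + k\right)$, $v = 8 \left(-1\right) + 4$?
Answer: $612$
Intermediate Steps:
$v = -4$ ($v = -8 + 4 = -4$)
$o{\left(k \right)} = 3 - k^{2} - 2 k$ ($o{\left(k \right)} = 3 - \left(\left(k^{2} + 0 k\right) + \left(k + k\right)\right) = 3 - \left(\left(k^{2} + 0\right) + 2 k\right) = 3 - \left(k^{2} + 2 k\right) = 3 - k^{2} - 2 k$)
$q + o{\left(-10 \right)} v = 304 + \left(3 - \left(-10\right)^{2} - -20\right) \left(-4\right) = 304 + \left(3 - 100 + 20\right) \left(-4\right) = 304 - -308 = 304 + 308 = 612$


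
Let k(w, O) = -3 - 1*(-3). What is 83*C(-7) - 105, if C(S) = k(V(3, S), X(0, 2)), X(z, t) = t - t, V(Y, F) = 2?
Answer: -105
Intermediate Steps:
X(z, t) = 0
k(w, O) = 0 (k(w, O) = -3 + 3 = 0)
C(S) = 0
83*C(-7) - 105 = 83*0 - 105 = 0 - 105 = -105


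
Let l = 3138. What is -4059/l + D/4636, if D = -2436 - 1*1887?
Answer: -5397183/2424628 ≈ -2.2260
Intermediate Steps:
D = -4323 (D = -2436 - 1887 = -4323)
-4059/l + D/4636 = -4059/3138 - 4323/4636 = -4059*1/3138 - 4323*1/4636 = -1353/1046 - 4323/4636 = -5397183/2424628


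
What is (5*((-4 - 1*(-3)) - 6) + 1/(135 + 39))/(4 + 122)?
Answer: -6089/21924 ≈ -0.27773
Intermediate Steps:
(5*((-4 - 1*(-3)) - 6) + 1/(135 + 39))/(4 + 122) = (5*((-4 + 3) - 6) + 1/174)/126 = (5*(-1 - 6) + 1/174)/126 = (5*(-7) + 1/174)/126 = (-35 + 1/174)/126 = (1/126)*(-6089/174) = -6089/21924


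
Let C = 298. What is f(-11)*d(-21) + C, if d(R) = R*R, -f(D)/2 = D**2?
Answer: -106424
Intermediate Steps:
f(D) = -2*D**2
d(R) = R**2
f(-11)*d(-21) + C = -2*(-11)**2*(-21)**2 + 298 = -2*121*441 + 298 = -242*441 + 298 = -106722 + 298 = -106424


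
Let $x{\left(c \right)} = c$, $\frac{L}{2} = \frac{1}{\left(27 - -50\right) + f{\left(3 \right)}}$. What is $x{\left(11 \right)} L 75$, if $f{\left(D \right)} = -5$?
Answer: $\frac{275}{12} \approx 22.917$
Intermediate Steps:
$L = \frac{1}{36}$ ($L = \frac{2}{\left(27 - -50\right) - 5} = \frac{2}{\left(27 + 50\right) - 5} = \frac{2}{77 - 5} = \frac{2}{72} = 2 \cdot \frac{1}{72} = \frac{1}{36} \approx 0.027778$)
$x{\left(11 \right)} L 75 = 11 \cdot \frac{1}{36} \cdot 75 = \frac{11}{36} \cdot 75 = \frac{275}{12}$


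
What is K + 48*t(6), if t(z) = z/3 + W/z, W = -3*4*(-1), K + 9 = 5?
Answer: 188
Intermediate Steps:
K = -4 (K = -9 + 5 = -4)
W = 12 (W = -12*(-1) = 12)
t(z) = 12/z + z/3 (t(z) = z/3 + 12/z = 12/z + z/3)
K + 48*t(6) = -4 + 48*(12/6 + (⅓)*6) = -4 + 48*(12*(⅙) + 2) = -4 + 48*(2 + 2) = -4 + 48*4 = -4 + 192 = 188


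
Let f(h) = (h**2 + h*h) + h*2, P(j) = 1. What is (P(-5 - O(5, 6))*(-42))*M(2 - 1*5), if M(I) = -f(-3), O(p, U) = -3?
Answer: 504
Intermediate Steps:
f(h) = 2*h + 2*h**2 (f(h) = (h**2 + h**2) + 2*h = 2*h**2 + 2*h = 2*h + 2*h**2)
M(I) = -12 (M(I) = -2*(-3)*(1 - 3) = -2*(-3)*(-2) = -1*12 = -12)
(P(-5 - O(5, 6))*(-42))*M(2 - 1*5) = (1*(-42))*(-12) = -42*(-12) = 504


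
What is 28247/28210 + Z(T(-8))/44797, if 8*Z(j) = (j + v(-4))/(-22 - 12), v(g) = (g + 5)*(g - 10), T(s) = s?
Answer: 86046053567/85933189160 ≈ 1.0013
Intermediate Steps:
v(g) = (-10 + g)*(5 + g) (v(g) = (5 + g)*(-10 + g) = (-10 + g)*(5 + g))
Z(j) = 7/136 - j/272 (Z(j) = ((j + (-50 + (-4)² - 5*(-4)))/(-22 - 12))/8 = ((j + (-50 + 16 + 20))/(-34))/8 = ((j - 14)*(-1/34))/8 = ((-14 + j)*(-1/34))/8 = (7/17 - j/34)/8 = 7/136 - j/272)
28247/28210 + Z(T(-8))/44797 = 28247/28210 + (7/136 - 1/272*(-8))/44797 = 28247*(1/28210) + (7/136 + 1/34)*(1/44797) = 28247/28210 + (11/136)*(1/44797) = 28247/28210 + 11/6092392 = 86046053567/85933189160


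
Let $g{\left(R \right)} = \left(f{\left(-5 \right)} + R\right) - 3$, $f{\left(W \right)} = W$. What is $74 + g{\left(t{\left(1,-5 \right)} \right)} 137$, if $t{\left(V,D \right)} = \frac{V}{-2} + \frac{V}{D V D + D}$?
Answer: $- \frac{21673}{20} \approx -1083.7$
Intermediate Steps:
$t{\left(V,D \right)} = - \frac{V}{2} + \frac{V}{D + V D^{2}}$ ($t{\left(V,D \right)} = V \left(- \frac{1}{2}\right) + \frac{V}{V D^{2} + D} = - \frac{V}{2} + \frac{V}{D + V D^{2}}$)
$g{\left(R \right)} = -8 + R$ ($g{\left(R \right)} = \left(-5 + R\right) - 3 = -8 + R$)
$74 + g{\left(t{\left(1,-5 \right)} \right)} 137 = 74 + \left(-8 + \frac{1}{2} \cdot 1 \frac{1}{-5} \frac{1}{1 - 5} \left(2 - -5 - 1 \left(-5\right)^{2}\right)\right) 137 = 74 + \left(-8 + \frac{1}{2} \cdot 1 \left(- \frac{1}{5}\right) \frac{1}{1 - 5} \left(2 + 5 - 1 \cdot 25\right)\right) 137 = 74 + \left(-8 + \frac{1}{2} \cdot 1 \left(- \frac{1}{5}\right) \frac{1}{-4} \left(2 + 5 - 25\right)\right) 137 = 74 + \left(-8 + \frac{1}{2} \cdot 1 \left(- \frac{1}{5}\right) \left(- \frac{1}{4}\right) \left(-18\right)\right) 137 = 74 + \left(-8 - \frac{9}{20}\right) 137 = 74 - \frac{23153}{20} = - \frac{21673}{20}$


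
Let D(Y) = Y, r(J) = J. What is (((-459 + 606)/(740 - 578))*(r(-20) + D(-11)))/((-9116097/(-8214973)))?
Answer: -12478543987/492269238 ≈ -25.349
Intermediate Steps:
(((-459 + 606)/(740 - 578))*(r(-20) + D(-11)))/((-9116097/(-8214973))) = (((-459 + 606)/(740 - 578))*(-20 - 11))/((-9116097/(-8214973))) = ((147/162)*(-31))/((-9116097*(-1/8214973))) = ((147*(1/162))*(-31))/(9116097/8214973) = ((49/54)*(-31))*(8214973/9116097) = -1519/54*8214973/9116097 = -12478543987/492269238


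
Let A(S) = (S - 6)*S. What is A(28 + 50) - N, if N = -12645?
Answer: 18261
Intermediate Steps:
A(S) = S*(-6 + S) (A(S) = (-6 + S)*S = S*(-6 + S))
A(28 + 50) - N = (28 + 50)*(-6 + (28 + 50)) - 1*(-12645) = 78*(-6 + 78) + 12645 = 78*72 + 12645 = 5616 + 12645 = 18261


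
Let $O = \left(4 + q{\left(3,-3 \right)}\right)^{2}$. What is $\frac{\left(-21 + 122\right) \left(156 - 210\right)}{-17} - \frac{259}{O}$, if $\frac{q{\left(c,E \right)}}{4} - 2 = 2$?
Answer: $\frac{2177197}{6800} \approx 320.18$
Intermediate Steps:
$q{\left(c,E \right)} = 16$ ($q{\left(c,E \right)} = 8 + 4 \cdot 2 = 8 + 8 = 16$)
$O = 400$ ($O = \left(4 + 16\right)^{2} = 20^{2} = 400$)
$\frac{\left(-21 + 122\right) \left(156 - 210\right)}{-17} - \frac{259}{O} = \frac{\left(-21 + 122\right) \left(156 - 210\right)}{-17} - \frac{259}{400} = 101 \left(-54\right) \left(- \frac{1}{17}\right) - \frac{259}{400} = \left(-5454\right) \left(- \frac{1}{17}\right) - \frac{259}{400} = \frac{5454}{17} - \frac{259}{400} = \frac{2177197}{6800}$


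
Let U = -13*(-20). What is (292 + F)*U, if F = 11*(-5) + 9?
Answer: 63960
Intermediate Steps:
U = 260
F = -46 (F = -55 + 9 = -46)
(292 + F)*U = (292 - 46)*260 = 246*260 = 63960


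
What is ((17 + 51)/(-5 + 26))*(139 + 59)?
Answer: 4488/7 ≈ 641.14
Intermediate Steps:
((17 + 51)/(-5 + 26))*(139 + 59) = (68/21)*198 = 4488/7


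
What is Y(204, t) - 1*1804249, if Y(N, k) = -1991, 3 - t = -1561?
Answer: -1806240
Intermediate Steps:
t = 1564 (t = 3 - 1*(-1561) = 3 + 1561 = 1564)
Y(204, t) - 1*1804249 = -1991 - 1*1804249 = -1991 - 1804249 = -1806240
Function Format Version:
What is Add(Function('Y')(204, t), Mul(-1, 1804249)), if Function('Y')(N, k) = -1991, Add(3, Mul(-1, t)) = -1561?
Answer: -1806240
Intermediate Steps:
t = 1564 (t = Add(3, Mul(-1, -1561)) = Add(3, 1561) = 1564)
Add(Function('Y')(204, t), Mul(-1, 1804249)) = Add(-1991, Mul(-1, 1804249)) = Add(-1991, -1804249) = -1806240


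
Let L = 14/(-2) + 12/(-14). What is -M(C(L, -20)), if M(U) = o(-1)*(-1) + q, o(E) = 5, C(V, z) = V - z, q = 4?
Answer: 1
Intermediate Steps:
L = -55/7 (L = 14*(-½) + 12*(-1/14) = -7 - 6/7 = -55/7 ≈ -7.8571)
M(U) = -1 (M(U) = 5*(-1) + 4 = -5 + 4 = -1)
-M(C(L, -20)) = -1*(-1) = 1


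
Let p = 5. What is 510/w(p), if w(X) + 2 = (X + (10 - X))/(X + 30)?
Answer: -595/2 ≈ -297.50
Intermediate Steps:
w(X) = -2 + 10/(30 + X) (w(X) = -2 + (X + (10 - X))/(X + 30) = -2 + 10/(30 + X))
510/w(p) = 510/((2*(-25 - 1*5)/(30 + 5))) = 510/((2*(-25 - 5)/35)) = 510/((2*(1/35)*(-30))) = 510/(-12/7) = 510*(-7/12) = -595/2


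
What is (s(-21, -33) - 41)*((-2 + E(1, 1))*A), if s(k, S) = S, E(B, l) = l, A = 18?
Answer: 1332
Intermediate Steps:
(s(-21, -33) - 41)*((-2 + E(1, 1))*A) = (-33 - 41)*((-2 + 1)*18) = -(-74)*18 = -74*(-18) = 1332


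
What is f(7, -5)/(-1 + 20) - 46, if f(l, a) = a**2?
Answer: -849/19 ≈ -44.684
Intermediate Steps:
f(7, -5)/(-1 + 20) - 46 = (-5)**2/(-1 + 20) - 46 = 25/19 - 46 = -849/19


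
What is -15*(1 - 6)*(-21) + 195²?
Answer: 36450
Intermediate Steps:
-15*(1 - 6)*(-21) + 195² = -15*(-5)*(-21) + 38025 = 75*(-21) + 38025 = -1575 + 38025 = 36450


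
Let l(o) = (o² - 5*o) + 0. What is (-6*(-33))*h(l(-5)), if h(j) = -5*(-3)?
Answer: 2970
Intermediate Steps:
l(o) = o² - 5*o
h(j) = 15
(-6*(-33))*h(l(-5)) = -6*(-33)*15 = 198*15 = 2970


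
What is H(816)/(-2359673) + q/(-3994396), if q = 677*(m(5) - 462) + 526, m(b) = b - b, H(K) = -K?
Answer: 185015650510/2356367098127 ≈ 0.078517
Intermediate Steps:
m(b) = 0
q = -312248 (q = 677*(0 - 462) + 526 = 677*(-462) + 526 = -312774 + 526 = -312248)
H(816)/(-2359673) + q/(-3994396) = -1*816/(-2359673) - 312248/(-3994396) = -816*(-1/2359673) - 312248*(-1/3994396) = 816/2359673 + 78062/998599 = 185015650510/2356367098127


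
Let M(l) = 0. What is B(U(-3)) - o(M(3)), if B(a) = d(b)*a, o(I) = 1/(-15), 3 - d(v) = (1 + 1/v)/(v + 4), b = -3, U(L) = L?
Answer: -104/15 ≈ -6.9333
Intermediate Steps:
d(v) = 3 - (1 + 1/v)/(4 + v) (d(v) = 3 - (1 + 1/v)/(v + 4) = 3 - (1 + 1/v)/(4 + v))
o(I) = -1/15
B(a) = 7*a/3 (B(a) = ((-1 + 3*(-3)² + 11*(-3))/((-3)*(4 - 3)))*a = (-⅓*(-1 + 3*9 - 33)/1)*a = (-⅓*1*(-1 + 27 - 33))*a = (-⅓*1*(-7))*a = 7*a/3)
B(U(-3)) - o(M(3)) = (7/3)*(-3) - 1*(-1/15) = -7 + 1/15 = -104/15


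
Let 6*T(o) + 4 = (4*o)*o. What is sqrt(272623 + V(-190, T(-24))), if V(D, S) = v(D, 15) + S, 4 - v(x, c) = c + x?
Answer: 2*sqrt(614667)/3 ≈ 522.67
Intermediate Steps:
v(x, c) = 4 - c - x (v(x, c) = 4 - (c + x) = 4 + (-c - x) = 4 - c - x)
T(o) = -2/3 + 2*o**2/3 (T(o) = -2/3 + ((4*o)*o)/6 = -2/3 + (4*o**2)/6 = -2/3 + 2*o**2/3)
V(D, S) = -11 + S - D (V(D, S) = (4 - 1*15 - D) + S = (4 - 15 - D) + S = (-11 - D) + S = -11 + S - D)
sqrt(272623 + V(-190, T(-24))) = sqrt(272623 + (-11 + (-2/3 + (2/3)*(-24)**2) - 1*(-190))) = sqrt(272623 + (-11 + (-2/3 + (2/3)*576) + 190)) = sqrt(272623 + (-11 + (-2/3 + 384) + 190)) = sqrt(272623 + (-11 + 1150/3 + 190)) = sqrt(272623 + 1687/3) = sqrt(819556/3) = 2*sqrt(614667)/3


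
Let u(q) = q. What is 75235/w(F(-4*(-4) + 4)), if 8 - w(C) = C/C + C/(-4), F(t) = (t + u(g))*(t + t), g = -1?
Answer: 75235/197 ≈ 381.90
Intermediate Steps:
F(t) = 2*t*(-1 + t) (F(t) = (t - 1)*(t + t) = (-1 + t)*(2*t) = 2*t*(-1 + t))
w(C) = 7 + C/4 (w(C) = 8 - (C/C + C/(-4)) = 8 - (1 + C*(-¼)) = 8 - (1 - C/4) = 8 + (-1 + C/4) = 7 + C/4)
75235/w(F(-4*(-4) + 4)) = 75235/(7 + (2*(-4*(-4) + 4)*(-1 + (-4*(-4) + 4)))/4) = 75235/(7 + (2*(16 + 4)*(-1 + (16 + 4)))/4) = 75235/(7 + (2*20*(-1 + 20))/4) = 75235/(7 + (2*20*19)/4) = 75235/(7 + (¼)*760) = 75235/(7 + 190) = 75235/197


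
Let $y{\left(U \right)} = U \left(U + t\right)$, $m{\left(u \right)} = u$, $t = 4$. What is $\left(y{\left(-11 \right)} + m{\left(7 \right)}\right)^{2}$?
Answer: $7056$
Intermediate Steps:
$y{\left(U \right)} = U \left(4 + U\right)$ ($y{\left(U \right)} = U \left(U + 4\right) = U \left(4 + U\right)$)
$\left(y{\left(-11 \right)} + m{\left(7 \right)}\right)^{2} = \left(- 11 \left(4 - 11\right) + 7\right)^{2} = \left(\left(-11\right) \left(-7\right) + 7\right)^{2} = \left(77 + 7\right)^{2} = 84^{2} = 7056$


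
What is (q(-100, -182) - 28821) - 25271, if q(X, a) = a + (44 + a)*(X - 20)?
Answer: -37714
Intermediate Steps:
q(X, a) = a + (-20 + X)*(44 + a) (q(X, a) = a + (44 + a)*(-20 + X) = a + (-20 + X)*(44 + a))
(q(-100, -182) - 28821) - 25271 = ((-880 - 19*(-182) + 44*(-100) - 100*(-182)) - 28821) - 25271 = ((-880 + 3458 - 4400 + 18200) - 28821) - 25271 = (16378 - 28821) - 25271 = -12443 - 25271 = -37714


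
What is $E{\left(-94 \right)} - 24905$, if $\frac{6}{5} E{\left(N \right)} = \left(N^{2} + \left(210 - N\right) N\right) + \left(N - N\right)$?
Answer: $-41355$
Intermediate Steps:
$E{\left(N \right)} = \frac{5 N^{2}}{6} + \frac{5 N \left(210 - N\right)}{6}$ ($E{\left(N \right)} = \frac{5 \left(\left(N^{2} + \left(210 - N\right) N\right) + \left(N - N\right)\right)}{6} = \frac{5 \left(\left(N^{2} + N \left(210 - N\right)\right) + 0\right)}{6} = \frac{5 \left(N^{2} + N \left(210 - N\right)\right)}{6} = \frac{5 N^{2}}{6} + \frac{5 N \left(210 - N\right)}{6}$)
$E{\left(-94 \right)} - 24905 = 175 \left(-94\right) - 24905 = -16450 - 24905 = -41355$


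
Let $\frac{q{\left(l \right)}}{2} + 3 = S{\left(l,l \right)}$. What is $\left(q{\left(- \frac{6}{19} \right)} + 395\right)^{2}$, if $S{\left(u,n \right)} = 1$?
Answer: $152881$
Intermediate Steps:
$q{\left(l \right)} = -4$ ($q{\left(l \right)} = -6 + 2 \cdot 1 = -6 + 2 = -4$)
$\left(q{\left(- \frac{6}{19} \right)} + 395\right)^{2} = \left(-4 + 395\right)^{2} = 391^{2} = 152881$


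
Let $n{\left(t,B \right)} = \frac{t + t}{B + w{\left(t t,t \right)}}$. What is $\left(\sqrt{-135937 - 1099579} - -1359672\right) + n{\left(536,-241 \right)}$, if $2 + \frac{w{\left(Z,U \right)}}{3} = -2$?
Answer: $\frac{343995944}{253} + 2 i \sqrt{308879} \approx 1.3597 \cdot 10^{6} + 1111.5 i$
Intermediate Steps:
$w{\left(Z,U \right)} = -12$ ($w{\left(Z,U \right)} = -6 + 3 \left(-2\right) = -6 - 6 = -12$)
$n{\left(t,B \right)} = \frac{2 t}{-12 + B}$ ($n{\left(t,B \right)} = \frac{t + t}{B - 12} = \frac{2 t}{-12 + B}$)
$\left(\sqrt{-135937 - 1099579} - -1359672\right) + n{\left(536,-241 \right)} = \left(\sqrt{-135937 - 1099579} - -1359672\right) + 2 \cdot 536 \frac{1}{-12 - 241} = \left(\sqrt{-1235516} + 1359672\right) + 2 \cdot 536 \frac{1}{-253} = \left(2 i \sqrt{308879} + 1359672\right) + 2 \cdot 536 \left(- \frac{1}{253}\right) = \left(1359672 + 2 i \sqrt{308879}\right) - \frac{1072}{253} = \frac{343995944}{253} + 2 i \sqrt{308879}$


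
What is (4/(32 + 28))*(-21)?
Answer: -7/5 ≈ -1.4000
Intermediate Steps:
(4/(32 + 28))*(-21) = (4/60)*(-21) = (4*(1/60))*(-21) = (1/15)*(-21) = -7/5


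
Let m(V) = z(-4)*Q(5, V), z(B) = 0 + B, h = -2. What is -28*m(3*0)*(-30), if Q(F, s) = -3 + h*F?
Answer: 43680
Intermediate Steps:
Q(F, s) = -3 - 2*F
z(B) = B
m(V) = 52 (m(V) = -4*(-3 - 2*5) = -4*(-3 - 10) = -4*(-13) = 52)
-28*m(3*0)*(-30) = -28*52*(-30) = -1456*(-30) = 43680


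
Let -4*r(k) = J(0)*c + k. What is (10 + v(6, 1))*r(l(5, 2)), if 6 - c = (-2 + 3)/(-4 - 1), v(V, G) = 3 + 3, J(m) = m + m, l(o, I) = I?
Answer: -8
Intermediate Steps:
J(m) = 2*m
v(V, G) = 6
c = 31/5 (c = 6 - (-2 + 3)/(-4 - 1) = 6 - 1/(-5) = 6 - (-1)/5 = 6 - 1*(-⅕) = 6 + ⅕ = 31/5 ≈ 6.2000)
r(k) = -k/4 (r(k) = -((2*0)*(31/5) + k)/4 = -(0*(31/5) + k)/4 = -(0 + k)/4 = -k/4)
(10 + v(6, 1))*r(l(5, 2)) = (10 + 6)*(-¼*2) = 16*(-½) = -8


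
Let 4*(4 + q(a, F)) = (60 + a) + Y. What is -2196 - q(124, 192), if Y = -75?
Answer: -8877/4 ≈ -2219.3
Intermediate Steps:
q(a, F) = -31/4 + a/4 (q(a, F) = -4 + ((60 + a) - 75)/4 = -4 + (-15 + a)/4 = -4 + (-15/4 + a/4) = -31/4 + a/4)
-2196 - q(124, 192) = -2196 - (-31/4 + (¼)*124) = -2196 - (-31/4 + 31) = -2196 - 1*93/4 = -2196 - 93/4 = -8877/4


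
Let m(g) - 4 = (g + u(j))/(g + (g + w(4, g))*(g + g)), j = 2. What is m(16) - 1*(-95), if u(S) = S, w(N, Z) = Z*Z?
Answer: 431649/4360 ≈ 99.002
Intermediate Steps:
w(N, Z) = Z²
m(g) = 4 + (2 + g)/(g + 2*g*(g + g²)) (m(g) = 4 + (g + 2)/(g + (g + g²)*(g + g)) = 4 + (2 + g)/(g + (g + g²)*(2*g)) = 4 + (2 + g)/(g + 2*g*(g + g²)))
m(16) - 1*(-95) = (2 + 5*16 + 8*16² + 8*16³)/(16*(1 + 2*16 + 2*16²)) - 1*(-95) = (2 + 80 + 8*256 + 8*4096)/(16*(1 + 32 + 2*256)) + 95 = (2 + 80 + 2048 + 32768)/(16*(1 + 32 + 512)) + 95 = (1/16)*34898/545 + 95 = (1/16)*(1/545)*34898 + 95 = 17449/4360 + 95 = 431649/4360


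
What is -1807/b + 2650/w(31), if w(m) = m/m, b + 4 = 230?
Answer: 597093/226 ≈ 2642.0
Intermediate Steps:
b = 226 (b = -4 + 230 = 226)
w(m) = 1
-1807/b + 2650/w(31) = -1807/226 + 2650/1 = -1807*1/226 + 2650*1 = -1807/226 + 2650 = 597093/226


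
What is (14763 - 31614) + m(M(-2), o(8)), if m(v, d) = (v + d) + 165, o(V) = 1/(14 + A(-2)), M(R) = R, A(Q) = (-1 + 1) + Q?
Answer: -200255/12 ≈ -16688.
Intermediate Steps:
A(Q) = Q (A(Q) = 0 + Q = Q)
o(V) = 1/12 (o(V) = 1/(14 - 2) = 1/12)
m(v, d) = 165 + d + v (m(v, d) = (d + v) + 165 = 165 + d + v)
(14763 - 31614) + m(M(-2), o(8)) = (14763 - 31614) + (165 + 1/12 - 2) = -16851 + 1957/12 = -200255/12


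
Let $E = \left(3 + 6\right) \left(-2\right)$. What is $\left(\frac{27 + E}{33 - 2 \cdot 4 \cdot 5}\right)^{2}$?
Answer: $\frac{81}{49} \approx 1.6531$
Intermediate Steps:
$E = -18$ ($E = 9 \left(-2\right) = -18$)
$\left(\frac{27 + E}{33 - 2 \cdot 4 \cdot 5}\right)^{2} = \left(\frac{27 - 18}{33 - 2 \cdot 4 \cdot 5}\right)^{2} = \left(\frac{9}{33 - 40}\right)^{2} = \left(\frac{9}{-7}\right)^{2} = \left(9 \left(- \frac{1}{7}\right)\right)^{2} = \left(- \frac{9}{7}\right)^{2} = \frac{81}{49}$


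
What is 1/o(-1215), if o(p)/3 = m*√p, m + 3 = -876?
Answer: I*√15/355995 ≈ 1.0879e-5*I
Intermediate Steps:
m = -879 (m = -3 - 876 = -879)
o(p) = -2637*√p (o(p) = 3*(-879*√p) = -2637*√p)
1/o(-1215) = 1/(-23733*I*√15) = I*√15/355995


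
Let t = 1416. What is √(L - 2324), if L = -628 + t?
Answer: 16*I*√6 ≈ 39.192*I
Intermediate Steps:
L = 788 (L = -628 + 1416 = 788)
√(L - 2324) = √(788 - 2324) = √(-1536) = 16*I*√6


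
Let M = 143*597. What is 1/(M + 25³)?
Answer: 1/100996 ≈ 9.9014e-6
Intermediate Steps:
M = 85371
1/(M + 25³) = 1/(85371 + 25³) = 1/(85371 + 15625) = 1/100996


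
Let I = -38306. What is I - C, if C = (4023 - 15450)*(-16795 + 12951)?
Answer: -43963694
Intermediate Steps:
C = 43925388 (C = -11427*(-3844) = 43925388)
I - C = -38306 - 1*43925388 = -38306 - 43925388 = -43963694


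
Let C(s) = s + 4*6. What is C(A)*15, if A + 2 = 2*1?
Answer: 360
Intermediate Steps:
A = 0 (A = -2 + 2*1 = -2 + 2 = 0)
C(s) = 24 + s (C(s) = s + 24 = 24 + s)
C(A)*15 = (24 + 0)*15 = 24*15 = 360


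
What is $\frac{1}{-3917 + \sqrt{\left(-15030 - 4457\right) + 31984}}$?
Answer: $- \frac{3917}{15330392} - \frac{\sqrt{12497}}{15330392} \approx -0.0002628$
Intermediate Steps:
$\frac{1}{-3917 + \sqrt{\left(-15030 - 4457\right) + 31984}} = \frac{1}{-3917 + \sqrt{-19487 + 31984}} = \frac{1}{-3917 + \sqrt{12497}}$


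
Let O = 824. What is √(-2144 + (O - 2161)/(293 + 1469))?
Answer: I*√6658712530/1762 ≈ 46.312*I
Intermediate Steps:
√(-2144 + (O - 2161)/(293 + 1469)) = √(-2144 + (824 - 2161)/(293 + 1469)) = √(-2144 - 1337/1762) = √(-3779065/1762) = I*√6658712530/1762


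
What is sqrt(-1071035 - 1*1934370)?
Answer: I*sqrt(3005405) ≈ 1733.6*I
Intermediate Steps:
sqrt(-1071035 - 1*1934370) = sqrt(-1071035 - 1934370) = sqrt(-3005405) = I*sqrt(3005405)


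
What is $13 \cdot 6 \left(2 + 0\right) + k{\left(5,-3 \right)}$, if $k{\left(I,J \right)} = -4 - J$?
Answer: $155$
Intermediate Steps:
$13 \cdot 6 \left(2 + 0\right) + k{\left(5,-3 \right)} = 13 \cdot 6 \left(2 + 0\right) - 1 = 13 \cdot 6 \cdot 2 + \left(-4 + 3\right) = 13 \cdot 12 - 1 = 156 - 1 = 155$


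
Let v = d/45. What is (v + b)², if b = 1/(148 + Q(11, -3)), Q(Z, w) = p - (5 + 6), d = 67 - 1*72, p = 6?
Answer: 17956/1656369 ≈ 0.010841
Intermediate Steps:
d = -5 (d = 67 - 72 = -5)
Q(Z, w) = -5 (Q(Z, w) = 6 - (5 + 6) = 6 - 1*11 = 6 - 11 = -5)
v = -⅑ (v = -5/45 = -5*1/45 = -⅑ ≈ -0.11111)
b = 1/143 (b = 1/(148 - 5) = 1/143 ≈ 0.0069930)
(v + b)² = (-⅑ + 1/143)² = (-134/1287)² = 17956/1656369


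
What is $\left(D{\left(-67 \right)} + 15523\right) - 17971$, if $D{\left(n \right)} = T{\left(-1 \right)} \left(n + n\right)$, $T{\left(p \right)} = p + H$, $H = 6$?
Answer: $-3118$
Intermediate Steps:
$T{\left(p \right)} = 6 + p$ ($T{\left(p \right)} = p + 6 = 6 + p$)
$D{\left(n \right)} = 10 n$ ($D{\left(n \right)} = \left(6 - 1\right) \left(n + n\right) = 5 \cdot 2 n = 10 n$)
$\left(D{\left(-67 \right)} + 15523\right) - 17971 = \left(10 \left(-67\right) + 15523\right) - 17971 = \left(-670 + 15523\right) - 17971 = 14853 - 17971 = -3118$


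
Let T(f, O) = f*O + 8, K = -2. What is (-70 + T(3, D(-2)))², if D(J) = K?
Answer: 4624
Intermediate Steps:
D(J) = -2
T(f, O) = 8 + O*f (T(f, O) = O*f + 8 = 8 + O*f)
(-70 + T(3, D(-2)))² = (-70 + (8 - 2*3))² = (-70 + (8 - 6))² = (-70 + 2)² = (-68)² = 4624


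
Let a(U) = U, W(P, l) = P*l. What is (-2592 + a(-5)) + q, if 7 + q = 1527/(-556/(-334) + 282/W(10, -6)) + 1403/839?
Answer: -13206941867/4252891 ≈ -3105.4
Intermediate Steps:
q = -2162183940/4252891 (q = -7 + (1527/(-556/(-334) + 282/((10*(-6)))) + 1403/839) = -7 + (1527/(-556*(-1/334) + 282/(-60)) + 1403*(1/839)) = -7 + (1527/(278/167 + 282*(-1/60)) + 1403/839) = -7 + (1527/(278/167 - 47/10) + 1403/839) = -7 + (1527/(-5069/1670) + 1403/839) = -7 + (1527*(-1670/5069) + 1403/839) = -7 + (-2550090/5069 + 1403/839) = -7 - 2132413703/4252891 = -2162183940/4252891 ≈ -508.40)
(-2592 + a(-5)) + q = (-2592 - 5) - 2162183940/4252891 = -2597 - 2162183940/4252891 = -13206941867/4252891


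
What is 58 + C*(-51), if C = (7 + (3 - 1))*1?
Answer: -401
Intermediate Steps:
C = 9 (C = (7 + 2)*1 = 9*1 = 9)
58 + C*(-51) = 58 + 9*(-51) = 58 - 459 = -401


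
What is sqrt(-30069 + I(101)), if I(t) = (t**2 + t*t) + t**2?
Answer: sqrt(534) ≈ 23.108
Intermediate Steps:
I(t) = 3*t**2 (I(t) = (t**2 + t**2) + t**2 = 2*t**2 + t**2 = 3*t**2)
sqrt(-30069 + I(101)) = sqrt(-30069 + 3*101**2) = sqrt(-30069 + 3*10201) = sqrt(-30069 + 30603) = sqrt(534)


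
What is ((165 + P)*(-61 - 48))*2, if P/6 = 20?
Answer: -62130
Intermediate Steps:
P = 120 (P = 6*20 = 120)
((165 + P)*(-61 - 48))*2 = ((165 + 120)*(-61 - 48))*2 = (285*(-109))*2 = -31065*2 = -62130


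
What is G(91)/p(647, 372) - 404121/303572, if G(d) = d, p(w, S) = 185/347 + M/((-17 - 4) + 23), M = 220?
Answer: -5914167911/11643504060 ≈ -0.50794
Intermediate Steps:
p(w, S) = 38355/347 (p(w, S) = 185/347 + 220/((-17 - 4) + 23) = 185*(1/347) + 220/(-21 + 23) = 185/347 + 220/2 = 185/347 + 220*(½) = 185/347 + 110 = 38355/347)
G(91)/p(647, 372) - 404121/303572 = 91/(38355/347) - 404121/303572 = 91*(347/38355) - 404121*1/303572 = 31577/38355 - 404121/303572 = -5914167911/11643504060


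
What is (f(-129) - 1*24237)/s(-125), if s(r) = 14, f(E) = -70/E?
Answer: -3126503/1806 ≈ -1731.2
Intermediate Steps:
(f(-129) - 1*24237)/s(-125) = (-70/(-129) - 1*24237)/14 = (-70*(-1/129) - 24237)*(1/14) = (70/129 - 24237)*(1/14) = -3126503/129*1/14 = -3126503/1806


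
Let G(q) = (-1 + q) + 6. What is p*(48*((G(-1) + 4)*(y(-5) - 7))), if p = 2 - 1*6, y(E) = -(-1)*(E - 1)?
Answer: 19968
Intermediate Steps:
G(q) = 5 + q
y(E) = -1 + E (y(E) = -(-1)*(-1 + E) = -(1 - E) = -1 + E)
p = -4 (p = 2 - 6 = -4)
p*(48*((G(-1) + 4)*(y(-5) - 7))) = -192*((5 - 1) + 4)*((-1 - 5) - 7) = -192*(4 + 4)*(-6 - 7) = -192*8*(-13) = -192*(-104) = -4*(-4992) = 19968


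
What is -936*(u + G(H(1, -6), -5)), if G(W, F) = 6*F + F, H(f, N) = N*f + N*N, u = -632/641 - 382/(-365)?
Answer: 7651419048/233965 ≈ 32703.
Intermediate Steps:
u = 14182/233965 (u = -632*1/641 - 382*(-1/365) = -632/641 + 382/365 = 14182/233965 ≈ 0.060616)
H(f, N) = N² + N*f (H(f, N) = N*f + N² = N² + N*f)
G(W, F) = 7*F
-936*(u + G(H(1, -6), -5)) = -936*(14182/233965 + 7*(-5)) = -936*(14182/233965 - 35) = -936*(-8174593/233965) = 7651419048/233965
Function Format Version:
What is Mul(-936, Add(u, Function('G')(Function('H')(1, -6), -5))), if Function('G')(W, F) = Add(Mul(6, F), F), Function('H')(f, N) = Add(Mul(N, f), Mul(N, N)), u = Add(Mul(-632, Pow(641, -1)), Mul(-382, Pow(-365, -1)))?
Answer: Rational(7651419048, 233965) ≈ 32703.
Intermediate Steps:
u = Rational(14182, 233965) (u = Add(Mul(-632, Rational(1, 641)), Mul(-382, Rational(-1, 365))) = Add(Rational(-632, 641), Rational(382, 365)) = Rational(14182, 233965) ≈ 0.060616)
Function('H')(f, N) = Add(Pow(N, 2), Mul(N, f)) (Function('H')(f, N) = Add(Mul(N, f), Pow(N, 2)) = Add(Pow(N, 2), Mul(N, f)))
Function('G')(W, F) = Mul(7, F)
Mul(-936, Add(u, Function('G')(Function('H')(1, -6), -5))) = Mul(-936, Add(Rational(14182, 233965), Mul(7, -5))) = Mul(-936, Add(Rational(14182, 233965), -35)) = Mul(-936, Rational(-8174593, 233965)) = Rational(7651419048, 233965)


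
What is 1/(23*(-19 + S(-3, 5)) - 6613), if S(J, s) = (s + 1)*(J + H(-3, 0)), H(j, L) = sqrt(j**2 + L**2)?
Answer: -1/7050 ≈ -0.00014184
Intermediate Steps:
H(j, L) = sqrt(L**2 + j**2)
S(J, s) = (1 + s)*(3 + J) (S(J, s) = (s + 1)*(J + sqrt(0**2 + (-3)**2)) = (1 + s)*(J + sqrt(0 + 9)) = (1 + s)*(J + sqrt(9)) = (1 + s)*(J + 3) = (1 + s)*(3 + J))
1/(23*(-19 + S(-3, 5)) - 6613) = 1/(23*(-19 + (3 - 3 + 3*5 - 3*5)) - 6613) = 1/(23*(-19 + (3 - 3 + 15 - 15)) - 6613) = 1/(23*(-19 + 0) - 6613) = 1/(23*(-19) - 6613) = 1/(-437 - 6613) = 1/(-7050) = -1/7050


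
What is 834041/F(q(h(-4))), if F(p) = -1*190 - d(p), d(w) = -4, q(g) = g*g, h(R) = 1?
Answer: -834041/186 ≈ -4484.1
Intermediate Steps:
q(g) = g²
F(p) = -186 (F(p) = -1*190 - 1*(-4) = -190 + 4 = -186)
834041/F(q(h(-4))) = 834041/(-186) = 834041*(-1/186) = -834041/186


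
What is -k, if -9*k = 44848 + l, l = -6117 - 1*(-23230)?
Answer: 61961/9 ≈ 6884.6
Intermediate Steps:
l = 17113 (l = -6117 + 23230 = 17113)
k = -61961/9 (k = -(44848 + 17113)/9 = -1/9*61961 = -61961/9 ≈ -6884.6)
-k = -1*(-61961/9) = 61961/9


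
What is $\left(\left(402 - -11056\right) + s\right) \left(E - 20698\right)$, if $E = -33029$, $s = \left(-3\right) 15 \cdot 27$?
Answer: $-550325661$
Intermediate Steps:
$s = -1215$ ($s = \left(-45\right) 27 = -1215$)
$\left(\left(402 - -11056\right) + s\right) \left(E - 20698\right) = \left(\left(402 - -11056\right) - 1215\right) \left(-33029 - 20698\right) = \left(\left(402 + 11056\right) - 1215\right) \left(-53727\right) = \left(11458 - 1215\right) \left(-53727\right) = 10243 \left(-53727\right) = -550325661$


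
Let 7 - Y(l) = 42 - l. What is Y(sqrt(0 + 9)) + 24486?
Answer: 24454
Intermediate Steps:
Y(l) = -35 + l (Y(l) = 7 - (42 - l) = 7 + (-42 + l) = -35 + l)
Y(sqrt(0 + 9)) + 24486 = (-35 + sqrt(0 + 9)) + 24486 = (-35 + sqrt(9)) + 24486 = (-35 + 3) + 24486 = -32 + 24486 = 24454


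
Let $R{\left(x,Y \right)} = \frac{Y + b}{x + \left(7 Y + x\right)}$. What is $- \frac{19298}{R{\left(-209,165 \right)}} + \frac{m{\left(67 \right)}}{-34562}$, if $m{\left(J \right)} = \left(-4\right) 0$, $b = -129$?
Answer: $- \frac{7111313}{18} \approx -3.9507 \cdot 10^{5}$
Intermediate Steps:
$m{\left(J \right)} = 0$
$R{\left(x,Y \right)} = \frac{-129 + Y}{2 x + 7 Y}$ ($R{\left(x,Y \right)} = \frac{Y - 129}{x + \left(7 Y + x\right)} = \frac{-129 + Y}{x + \left(x + 7 Y\right)} = \frac{-129 + Y}{2 x + 7 Y}$)
$- \frac{19298}{R{\left(-209,165 \right)}} + \frac{m{\left(67 \right)}}{-34562} = - \frac{19298}{\frac{1}{2 \left(-209\right) + 7 \cdot 165} \left(-129 + 165\right)} + \frac{0}{-34562} = - \frac{19298}{\frac{1}{-418 + 1155} \cdot 36} + 0 \left(- \frac{1}{34562}\right) = - \frac{19298}{\frac{1}{737} \cdot 36} + 0 = - \frac{19298}{\frac{36}{737}} + 0 = \left(-19298\right) \frac{737}{36} + 0 = - \frac{7111313}{18} + 0 = - \frac{7111313}{18}$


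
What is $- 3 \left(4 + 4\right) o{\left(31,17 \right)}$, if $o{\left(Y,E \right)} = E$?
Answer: $-408$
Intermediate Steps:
$- 3 \left(4 + 4\right) o{\left(31,17 \right)} = - 3 \left(4 + 4\right) 17 = \left(-3\right) 8 \cdot 17 = \left(-24\right) 17 = -408$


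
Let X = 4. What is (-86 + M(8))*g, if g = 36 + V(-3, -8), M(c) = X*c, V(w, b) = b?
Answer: -1512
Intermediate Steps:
M(c) = 4*c
g = 28 (g = 36 - 8 = 28)
(-86 + M(8))*g = (-86 + 4*8)*28 = (-86 + 32)*28 = -54*28 = -1512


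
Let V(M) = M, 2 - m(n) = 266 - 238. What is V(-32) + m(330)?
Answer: -58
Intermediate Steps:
m(n) = -26 (m(n) = 2 - (266 - 238) = 2 - 1*28 = 2 - 28 = -26)
V(-32) + m(330) = -32 - 26 = -58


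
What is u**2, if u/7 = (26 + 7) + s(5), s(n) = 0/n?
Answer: 53361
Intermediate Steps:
s(n) = 0
u = 231 (u = 7*((26 + 7) + 0) = 7*(33 + 0) = 7*33 = 231)
u**2 = 231**2 = 53361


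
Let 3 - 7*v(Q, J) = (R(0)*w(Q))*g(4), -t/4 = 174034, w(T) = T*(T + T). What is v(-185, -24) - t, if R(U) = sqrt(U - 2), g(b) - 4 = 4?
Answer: 4872955/7 - 547600*I*sqrt(2)/7 ≈ 6.9614e+5 - 1.1063e+5*I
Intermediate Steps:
g(b) = 8 (g(b) = 4 + 4 = 8)
R(U) = sqrt(-2 + U)
w(T) = 2*T**2 (w(T) = T*(2*T) = 2*T**2)
t = -696136 (t = -4*174034 = -696136)
v(Q, J) = 3/7 - 16*I*sqrt(2)*Q**2/7 (v(Q, J) = 3/7 - sqrt(-2 + 0)*(2*Q**2)*8/7 = 3/7 - sqrt(-2)*(2*Q**2)*8/7 = 3/7 - (I*sqrt(2))*(2*Q**2)*8/7 = 3/7 - 2*I*sqrt(2)*Q**2*8/7 = 3/7 - 16*I*sqrt(2)*Q**2/7)
v(-185, -24) - t = (3/7 - 16/7*I*sqrt(2)*(-185)**2) - 1*(-696136) = (3/7 - 16/7*I*sqrt(2)*34225) + 696136 = (3/7 - 547600*I*sqrt(2)/7) + 696136 = 4872955/7 - 547600*I*sqrt(2)/7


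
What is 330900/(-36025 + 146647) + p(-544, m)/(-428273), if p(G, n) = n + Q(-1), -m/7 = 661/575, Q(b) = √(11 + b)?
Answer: 13581157479249/4540239848075 - √10/428273 ≈ 2.9913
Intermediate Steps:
m = -4627/575 ≈ -8.0470
p(G, n) = n + √10 (p(G, n) = n + √(11 - 1) = n + √10)
330900/(-36025 + 146647) + p(-544, m)/(-428273) = 330900/(-36025 + 146647) + (-4627/575 + √10)/(-428273) = 330900/110622 + (-4627/575 + √10)*(-1/428273) = 330900*(1/110622) + (4627/246256975 - √10/428273) = 55150/18437 + (4627/246256975 - √10/428273) = 13581157479249/4540239848075 - √10/428273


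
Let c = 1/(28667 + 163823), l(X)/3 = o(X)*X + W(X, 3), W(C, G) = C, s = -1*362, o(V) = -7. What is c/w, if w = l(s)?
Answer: 1/1254264840 ≈ 7.9728e-10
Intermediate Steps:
s = -362
l(X) = -18*X (l(X) = 3*(-7*X + X) = 3*(-6*X) = -18*X)
w = 6516 (w = -18*(-362) = 6516)
c = 1/192490 ≈ 5.1951e-6
c/w = (1/192490)/6516 = (1/192490)*(1/6516) = 1/1254264840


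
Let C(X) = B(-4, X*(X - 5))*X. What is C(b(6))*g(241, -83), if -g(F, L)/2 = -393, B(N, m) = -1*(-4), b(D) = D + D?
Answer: 37728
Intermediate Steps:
b(D) = 2*D
B(N, m) = 4
g(F, L) = 786 (g(F, L) = -2*(-393) = 786)
C(X) = 4*X
C(b(6))*g(241, -83) = (4*(2*6))*786 = (4*12)*786 = 48*786 = 37728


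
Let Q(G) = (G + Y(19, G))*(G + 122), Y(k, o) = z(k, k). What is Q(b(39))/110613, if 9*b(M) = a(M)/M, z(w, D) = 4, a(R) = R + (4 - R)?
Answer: 60299008/13627632213 ≈ 0.0044248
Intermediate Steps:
a(R) = 4
Y(k, o) = 4
b(M) = 4/(9*M) (b(M) = (4/M)/9 = 4/(9*M))
Q(G) = (4 + G)*(122 + G) (Q(G) = (G + 4)*(G + 122) = (4 + G)*(122 + G))
Q(b(39))/110613 = (488 + ((4/9)/39)² + 126*((4/9)/39))/110613 = (488 + ((4/9)*(1/39))² + 126*((4/9)*(1/39)))*(1/110613) = (488 + (4/351)² + 126*(4/351))*(1/110613) = (488 + 16/123201 + 56/39)*(1/110613) = (60299008/123201)*(1/110613) = 60299008/13627632213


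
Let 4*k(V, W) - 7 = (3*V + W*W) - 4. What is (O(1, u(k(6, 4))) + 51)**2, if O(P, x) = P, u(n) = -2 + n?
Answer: 2704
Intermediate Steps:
k(V, W) = 3/4 + W**2/4 + 3*V/4 (k(V, W) = 7/4 + ((3*V + W*W) - 4)/4 = 7/4 + ((3*V + W**2) - 4)/4 = 7/4 + ((W**2 + 3*V) - 4)/4 = 7/4 + (-4 + W**2 + 3*V)/4 = 7/4 + (-1 + W**2/4 + 3*V/4) = 3/4 + W**2/4 + 3*V/4)
(O(1, u(k(6, 4))) + 51)**2 = (1 + 51)**2 = 52**2 = 2704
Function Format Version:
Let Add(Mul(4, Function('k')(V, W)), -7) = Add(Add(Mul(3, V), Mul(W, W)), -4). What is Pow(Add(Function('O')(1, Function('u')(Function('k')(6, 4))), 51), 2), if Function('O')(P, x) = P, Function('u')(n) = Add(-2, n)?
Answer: 2704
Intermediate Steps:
Function('k')(V, W) = Add(Rational(3, 4), Mul(Rational(1, 4), Pow(W, 2)), Mul(Rational(3, 4), V)) (Function('k')(V, W) = Add(Rational(7, 4), Mul(Rational(1, 4), Add(Add(Mul(3, V), Mul(W, W)), -4))) = Add(Rational(7, 4), Mul(Rational(1, 4), Add(Add(Mul(3, V), Pow(W, 2)), -4))) = Add(Rational(7, 4), Mul(Rational(1, 4), Add(Add(Pow(W, 2), Mul(3, V)), -4))) = Add(Rational(7, 4), Mul(Rational(1, 4), Add(-4, Pow(W, 2), Mul(3, V)))) = Add(Rational(7, 4), Add(-1, Mul(Rational(1, 4), Pow(W, 2)), Mul(Rational(3, 4), V))) = Add(Rational(3, 4), Mul(Rational(1, 4), Pow(W, 2)), Mul(Rational(3, 4), V)))
Pow(Add(Function('O')(1, Function('u')(Function('k')(6, 4))), 51), 2) = Pow(Add(1, 51), 2) = Pow(52, 2) = 2704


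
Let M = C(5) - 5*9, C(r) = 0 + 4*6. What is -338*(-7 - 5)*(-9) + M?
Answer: -36525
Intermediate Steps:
C(r) = 24 (C(r) = 0 + 24 = 24)
M = -21 (M = 24 - 5*9 = 24 - 45 = -21)
-338*(-7 - 5)*(-9) + M = -338*(-7 - 5)*(-9) - 21 = -(-4056)*(-9) - 21 = -338*108 - 21 = -36504 - 21 = -36525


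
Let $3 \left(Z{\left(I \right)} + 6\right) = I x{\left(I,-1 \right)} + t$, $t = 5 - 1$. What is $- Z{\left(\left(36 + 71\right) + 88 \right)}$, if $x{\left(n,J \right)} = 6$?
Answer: $- \frac{1156}{3} \approx -385.33$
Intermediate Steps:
$t = 4$ ($t = 5 - 1 = 4$)
$Z{\left(I \right)} = - \frac{14}{3} + 2 I$ ($Z{\left(I \right)} = -6 + \frac{I 6 + 4}{3} = -6 + \frac{6 I + 4}{3} = -6 + \frac{4 + 6 I}{3} = -6 + \left(\frac{4}{3} + 2 I\right) = - \frac{14}{3} + 2 I$)
$- Z{\left(\left(36 + 71\right) + 88 \right)} = - (- \frac{14}{3} + 2 \left(\left(36 + 71\right) + 88\right)) = - (- \frac{14}{3} + 2 \left(107 + 88\right)) = - (- \frac{14}{3} + 2 \cdot 195) = - (- \frac{14}{3} + 390) = \left(-1\right) \frac{1156}{3} = - \frac{1156}{3}$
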